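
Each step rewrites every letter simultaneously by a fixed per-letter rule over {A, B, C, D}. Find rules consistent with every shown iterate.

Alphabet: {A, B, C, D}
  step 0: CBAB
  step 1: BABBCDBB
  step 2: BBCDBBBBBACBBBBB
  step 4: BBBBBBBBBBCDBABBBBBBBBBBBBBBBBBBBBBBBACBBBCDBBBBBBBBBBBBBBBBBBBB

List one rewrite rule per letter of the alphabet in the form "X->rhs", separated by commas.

  step 1 ⇒ step 2: BABBCDBB ⇒ BB·CD·BB·BB·BA·CB·BB·BB
    A ↦ CD
    B ↦ BB
    C ↦ BA
    D ↦ CB

A->CD, B->BB, C->BA, D->CB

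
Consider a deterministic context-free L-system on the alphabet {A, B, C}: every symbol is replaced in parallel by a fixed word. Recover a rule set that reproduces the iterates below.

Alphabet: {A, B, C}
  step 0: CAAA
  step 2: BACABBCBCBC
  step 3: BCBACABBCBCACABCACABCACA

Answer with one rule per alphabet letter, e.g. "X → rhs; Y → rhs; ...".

  step 2 ⇒ step 3: BACABBCBCBC ⇒ BC·B·ACA·B·BC·BC·ACA·BC·ACA·BC·ACA
    A ↦ B
    B ↦ BC
    C ↦ ACA

A->B, B->BC, C->ACA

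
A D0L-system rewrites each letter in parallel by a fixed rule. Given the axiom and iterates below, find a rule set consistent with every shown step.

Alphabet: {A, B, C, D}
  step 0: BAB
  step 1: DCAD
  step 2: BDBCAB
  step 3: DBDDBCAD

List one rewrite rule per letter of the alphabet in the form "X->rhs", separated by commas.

A->CA, B->D, C->DB, D->B

  step 2 ⇒ step 3: BDBCAB ⇒ D·B·D·DB·CA·D
    A ↦ CA
    B ↦ D
    C ↦ DB
    D ↦ B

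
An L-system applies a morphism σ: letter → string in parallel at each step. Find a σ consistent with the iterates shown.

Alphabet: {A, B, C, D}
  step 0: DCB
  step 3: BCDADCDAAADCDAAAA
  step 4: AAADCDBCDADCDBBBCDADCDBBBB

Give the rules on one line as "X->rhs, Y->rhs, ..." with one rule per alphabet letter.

  step 3 ⇒ step 4: BCDADCDAAADCDAAAA ⇒ AA·AD·CD·B·CD·AD·CD·B·B·B·CD·AD·CD·B·B·B·B
    A ↦ B
    B ↦ AA
    C ↦ AD
    D ↦ CD

A->B, B->AA, C->AD, D->CD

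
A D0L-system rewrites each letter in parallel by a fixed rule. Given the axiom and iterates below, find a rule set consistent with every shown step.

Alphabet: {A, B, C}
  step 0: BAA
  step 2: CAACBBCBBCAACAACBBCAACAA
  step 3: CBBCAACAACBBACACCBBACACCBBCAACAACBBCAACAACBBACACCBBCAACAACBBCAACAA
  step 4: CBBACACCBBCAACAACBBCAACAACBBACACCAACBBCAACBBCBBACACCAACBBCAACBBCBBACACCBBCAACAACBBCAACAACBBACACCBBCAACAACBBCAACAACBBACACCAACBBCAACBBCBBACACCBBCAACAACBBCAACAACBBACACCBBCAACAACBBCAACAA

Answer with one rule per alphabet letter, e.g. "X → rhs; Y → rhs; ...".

A->CAA, B->AC, C->CBB

  step 3 ⇒ step 4: CBBCAACAACBBACACCBBACACCBBCAACAACBBCAACAACBBACACCBBCAACAACBBCAACAA ⇒ CBB·AC·AC·CBB·CAA·CAA·CBB·CAA·CAA·CBB·AC·AC·CAA·CBB·CAA·CBB·CBB·AC·AC·CAA·CBB·CAA·CBB·CBB·AC·AC·CBB·CAA·CAA·CBB·CAA·CAA·CBB·AC·AC·CBB·CAA·CAA·CBB·CAA·CAA·CBB·AC·AC·CAA·CBB·CAA·CBB·CBB·AC·AC·CBB·CAA·CAA·CBB·CAA·CAA·CBB·AC·AC·CBB·CAA·CAA·CBB·CAA·CAA
    A ↦ CAA
    B ↦ AC
    C ↦ CBB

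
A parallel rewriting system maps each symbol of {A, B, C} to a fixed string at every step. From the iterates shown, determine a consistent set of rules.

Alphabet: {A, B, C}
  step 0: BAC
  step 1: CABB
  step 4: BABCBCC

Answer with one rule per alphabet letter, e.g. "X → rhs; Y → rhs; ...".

A->AB, B->C, C->B

  step 0 ⇒ step 1: BAC ⇒ C·AB·B
    A ↦ AB
    B ↦ C
    C ↦ B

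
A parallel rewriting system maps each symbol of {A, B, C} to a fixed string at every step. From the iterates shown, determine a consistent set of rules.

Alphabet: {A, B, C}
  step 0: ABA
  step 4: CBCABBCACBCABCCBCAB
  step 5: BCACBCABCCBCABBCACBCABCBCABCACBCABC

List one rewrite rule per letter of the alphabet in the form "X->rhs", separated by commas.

A->B, B->C, C->BCA

  step 4 ⇒ step 5: CBCABBCACBCABCCBCAB ⇒ BCA·C·BCA·B·C·C·BCA·B·BCA·C·BCA·B·C·BCA·BCA·C·BCA·B·C
    A ↦ B
    B ↦ C
    C ↦ BCA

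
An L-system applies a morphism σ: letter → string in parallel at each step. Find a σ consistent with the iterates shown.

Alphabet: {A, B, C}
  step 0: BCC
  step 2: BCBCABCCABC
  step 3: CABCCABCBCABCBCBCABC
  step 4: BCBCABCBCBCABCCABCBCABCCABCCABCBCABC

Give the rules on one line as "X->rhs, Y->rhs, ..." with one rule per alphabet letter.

  step 3 ⇒ step 4: CABCCABCBCABCBCBCABC ⇒ BC·B·CA·BC·BC·B·CA·BC·CA·BC·B·CA·BC·CA·BC·CA·BC·B·CA·BC
    A ↦ B
    B ↦ CA
    C ↦ BC

A->B, B->CA, C->BC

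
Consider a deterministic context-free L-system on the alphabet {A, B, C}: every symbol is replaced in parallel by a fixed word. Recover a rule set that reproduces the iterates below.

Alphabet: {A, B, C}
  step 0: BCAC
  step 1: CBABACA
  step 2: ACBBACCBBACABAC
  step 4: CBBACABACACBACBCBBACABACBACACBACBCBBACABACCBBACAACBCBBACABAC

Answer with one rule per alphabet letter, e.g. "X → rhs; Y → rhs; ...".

  step 1 ⇒ step 2: CBABACA ⇒ A·CB·BAC·CB·BAC·A·BAC
    A ↦ BAC
    B ↦ CB
    C ↦ A

A->BAC, B->CB, C->A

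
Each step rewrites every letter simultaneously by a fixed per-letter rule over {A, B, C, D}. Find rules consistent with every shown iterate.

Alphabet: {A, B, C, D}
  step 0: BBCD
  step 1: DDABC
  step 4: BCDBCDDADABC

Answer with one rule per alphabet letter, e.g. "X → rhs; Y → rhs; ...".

A->D, B->D, C->A, D->BC

  step 0 ⇒ step 1: BBCD ⇒ D·D·A·BC
    B ↦ D
    C ↦ A
    D ↦ BC
    A ↦ D  (constrained at step 1)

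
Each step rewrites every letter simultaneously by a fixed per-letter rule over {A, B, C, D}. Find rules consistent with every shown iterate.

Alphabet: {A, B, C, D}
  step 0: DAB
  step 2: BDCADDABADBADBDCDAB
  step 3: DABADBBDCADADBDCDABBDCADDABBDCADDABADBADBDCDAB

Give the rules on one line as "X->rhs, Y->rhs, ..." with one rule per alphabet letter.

  step 2 ⇒ step 3: BDCADDABADBADBDCDAB ⇒ DAB·AD·B·BDC·AD·AD·BDC·DAB·BDC·AD·DAB·BDC·AD·DAB·AD·B·AD·BDC·DAB
    A ↦ BDC
    B ↦ DAB
    C ↦ B
    D ↦ AD

A->BDC, B->DAB, C->B, D->AD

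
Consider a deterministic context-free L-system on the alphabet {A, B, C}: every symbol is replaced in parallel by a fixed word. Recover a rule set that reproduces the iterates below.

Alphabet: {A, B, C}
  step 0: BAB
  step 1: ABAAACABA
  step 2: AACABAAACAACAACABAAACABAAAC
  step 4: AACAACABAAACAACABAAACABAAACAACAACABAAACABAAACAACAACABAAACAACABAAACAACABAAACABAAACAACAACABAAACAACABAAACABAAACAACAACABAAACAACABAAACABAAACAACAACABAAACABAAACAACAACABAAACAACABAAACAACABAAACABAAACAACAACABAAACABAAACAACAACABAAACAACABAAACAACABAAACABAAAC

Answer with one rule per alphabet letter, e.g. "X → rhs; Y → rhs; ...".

A->AAC, B->ABA, C->ABA

  step 1 ⇒ step 2: ABAAACABA ⇒ AAC·ABA·AAC·AAC·AAC·ABA·AAC·ABA·AAC
    A ↦ AAC
    B ↦ ABA
    C ↦ ABA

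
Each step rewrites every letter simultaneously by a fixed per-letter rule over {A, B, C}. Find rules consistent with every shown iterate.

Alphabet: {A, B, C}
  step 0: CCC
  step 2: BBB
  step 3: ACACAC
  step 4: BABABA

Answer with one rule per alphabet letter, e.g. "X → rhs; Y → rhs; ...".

  step 3 ⇒ step 4: ACACAC ⇒ B·A·B·A·B·A
    A ↦ B
    C ↦ A
  step 2 ⇒ step 3: BBB ⇒ AC·AC·AC
    B ↦ AC

A->B, B->AC, C->A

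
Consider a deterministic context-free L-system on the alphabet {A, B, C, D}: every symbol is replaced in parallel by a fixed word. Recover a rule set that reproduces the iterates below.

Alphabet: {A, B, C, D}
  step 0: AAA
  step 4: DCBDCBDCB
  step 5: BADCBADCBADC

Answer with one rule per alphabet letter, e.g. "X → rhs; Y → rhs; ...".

  step 4 ⇒ step 5: DCBDCBDCB ⇒ B·A·DC·B·A·DC·B·A·DC
    B ↦ DC
    C ↦ A
    D ↦ B
    A ↦ B  (constrained at step 0)

A->B, B->DC, C->A, D->B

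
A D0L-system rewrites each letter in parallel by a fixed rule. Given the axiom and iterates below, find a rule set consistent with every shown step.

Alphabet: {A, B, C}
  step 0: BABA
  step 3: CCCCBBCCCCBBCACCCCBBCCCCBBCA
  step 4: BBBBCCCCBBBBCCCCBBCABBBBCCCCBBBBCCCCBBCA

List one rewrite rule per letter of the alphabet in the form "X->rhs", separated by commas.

A->BCA, B->CC, C->B

  step 3 ⇒ step 4: CCCCBBCCCCBBCACCCCBBCCCCBBCA ⇒ B·B·B·B·CC·CC·B·B·B·B·CC·CC·B·BCA·B·B·B·B·CC·CC·B·B·B·B·CC·CC·B·BCA
    A ↦ BCA
    B ↦ CC
    C ↦ B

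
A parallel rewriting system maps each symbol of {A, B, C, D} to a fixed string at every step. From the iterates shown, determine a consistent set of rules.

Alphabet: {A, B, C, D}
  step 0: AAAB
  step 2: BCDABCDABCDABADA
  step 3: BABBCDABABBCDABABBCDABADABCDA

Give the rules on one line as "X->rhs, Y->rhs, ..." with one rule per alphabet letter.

A->DA, B->BA, C->B, D->BC

  step 2 ⇒ step 3: BCDABCDABCDABADA ⇒ BA·B·BC·DA·BA·B·BC·DA·BA·B·BC·DA·BA·DA·BC·DA
    A ↦ DA
    B ↦ BA
    C ↦ B
    D ↦ BC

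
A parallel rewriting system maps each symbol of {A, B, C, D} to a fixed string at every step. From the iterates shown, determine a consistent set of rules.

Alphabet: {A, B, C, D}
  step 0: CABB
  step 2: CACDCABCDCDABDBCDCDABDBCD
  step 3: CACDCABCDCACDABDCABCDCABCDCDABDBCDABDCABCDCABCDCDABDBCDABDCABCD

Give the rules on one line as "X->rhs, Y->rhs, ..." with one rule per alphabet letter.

  step 2 ⇒ step 3: CACDCABCDCDABDBCDCDABDBCD ⇒ CA·CD·CA·BCD·CA·CD·ABD·CA·BCD·CA·BCD·CD·ABD·BCD·ABD·CA·BCD·CA·BCD·CD·ABD·BCD·ABD·CA·BCD
    A ↦ CD
    B ↦ ABD
    C ↦ CA
    D ↦ BCD

A->CD, B->ABD, C->CA, D->BCD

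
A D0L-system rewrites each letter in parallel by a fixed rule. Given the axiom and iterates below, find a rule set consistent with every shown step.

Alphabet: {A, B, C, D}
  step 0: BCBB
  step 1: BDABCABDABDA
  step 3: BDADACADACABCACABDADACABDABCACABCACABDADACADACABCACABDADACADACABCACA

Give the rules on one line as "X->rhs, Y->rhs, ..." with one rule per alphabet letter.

A->CA, B->BDA, C->BCA, D->DA

  step 0 ⇒ step 1: BCBB ⇒ BDA·BCA·BDA·BDA
    B ↦ BDA
    C ↦ BCA
    A ↦ CA  (constrained at step 1)
    D ↦ DA  (constrained at step 1)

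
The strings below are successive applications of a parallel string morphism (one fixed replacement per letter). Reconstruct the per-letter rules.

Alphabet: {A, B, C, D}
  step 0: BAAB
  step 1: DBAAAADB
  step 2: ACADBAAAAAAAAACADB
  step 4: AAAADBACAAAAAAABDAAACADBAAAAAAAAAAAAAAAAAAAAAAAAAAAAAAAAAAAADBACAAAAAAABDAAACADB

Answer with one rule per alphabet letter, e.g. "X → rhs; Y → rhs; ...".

A->AA, B->DB, C->BD, D->ACA

  step 1 ⇒ step 2: DBAAAADB ⇒ ACA·DB·AA·AA·AA·AA·ACA·DB
    A ↦ AA
    B ↦ DB
    D ↦ ACA
    C ↦ BD  (constrained at step 2)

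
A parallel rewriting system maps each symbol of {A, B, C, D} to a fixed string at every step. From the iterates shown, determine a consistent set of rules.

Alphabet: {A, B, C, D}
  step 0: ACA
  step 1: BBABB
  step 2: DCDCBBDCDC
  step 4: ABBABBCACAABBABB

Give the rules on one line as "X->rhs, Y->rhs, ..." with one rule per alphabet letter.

  step 1 ⇒ step 2: BBABB ⇒ DC·DC·BB·DC·DC
    A ↦ BB
    B ↦ DC
  step 0 ⇒ step 1: ACA ⇒ BB·A·BB
    C ↦ A
    D ↦ C  (constrained at step 2)

A->BB, B->DC, C->A, D->C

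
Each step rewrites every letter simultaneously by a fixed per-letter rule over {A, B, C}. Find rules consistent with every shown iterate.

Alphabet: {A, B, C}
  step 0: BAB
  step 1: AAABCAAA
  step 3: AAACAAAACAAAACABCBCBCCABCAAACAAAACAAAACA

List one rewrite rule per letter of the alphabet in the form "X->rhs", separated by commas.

A->BC, B->AAA, C->CA

  step 0 ⇒ step 1: BAB ⇒ AAA·BC·AAA
    A ↦ BC
    B ↦ AAA
    C ↦ CA  (constrained at step 1)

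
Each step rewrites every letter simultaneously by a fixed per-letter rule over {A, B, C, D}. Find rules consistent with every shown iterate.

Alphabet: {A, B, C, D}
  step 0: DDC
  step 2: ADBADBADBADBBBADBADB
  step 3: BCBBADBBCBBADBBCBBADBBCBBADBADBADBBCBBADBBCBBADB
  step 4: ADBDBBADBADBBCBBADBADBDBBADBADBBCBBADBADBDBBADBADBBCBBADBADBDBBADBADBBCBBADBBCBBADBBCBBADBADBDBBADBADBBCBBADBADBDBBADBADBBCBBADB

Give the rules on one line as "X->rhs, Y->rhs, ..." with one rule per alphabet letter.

A->BC, B->ADB, C->DBB, D->BB

  step 3 ⇒ step 4: BCBBADBBCBBADBBCBBADBBCBBADBADBADBBCBBADBBCBBADB ⇒ ADB·DBB·ADB·ADB·BC·BB·ADB·ADB·DBB·ADB·ADB·BC·BB·ADB·ADB·DBB·ADB·ADB·BC·BB·ADB·ADB·DBB·ADB·ADB·BC·BB·ADB·BC·BB·ADB·BC·BB·ADB·ADB·DBB·ADB·ADB·BC·BB·ADB·ADB·DBB·ADB·ADB·BC·BB·ADB
    A ↦ BC
    B ↦ ADB
    C ↦ DBB
    D ↦ BB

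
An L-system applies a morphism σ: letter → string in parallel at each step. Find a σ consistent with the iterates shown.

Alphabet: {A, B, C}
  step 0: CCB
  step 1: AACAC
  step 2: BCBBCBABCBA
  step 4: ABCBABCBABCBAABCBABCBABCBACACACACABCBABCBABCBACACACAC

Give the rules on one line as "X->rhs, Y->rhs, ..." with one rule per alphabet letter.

A->BCB, B->CAC, C->A

  step 1 ⇒ step 2: AACAC ⇒ BCB·BCB·A·BCB·A
    A ↦ BCB
    C ↦ A
  step 0 ⇒ step 1: CCB ⇒ A·A·CAC
    B ↦ CAC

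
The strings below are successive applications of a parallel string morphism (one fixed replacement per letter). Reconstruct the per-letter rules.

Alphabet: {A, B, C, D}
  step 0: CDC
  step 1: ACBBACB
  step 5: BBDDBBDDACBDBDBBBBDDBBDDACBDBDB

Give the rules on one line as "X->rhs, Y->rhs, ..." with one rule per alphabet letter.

  step 0 ⇒ step 1: CDC ⇒ ACB·B·ACB
    C ↦ ACB
    D ↦ B
    A ↦ DD  (constrained at step 1)
    B ↦ D  (constrained at step 1)

A->DD, B->D, C->ACB, D->B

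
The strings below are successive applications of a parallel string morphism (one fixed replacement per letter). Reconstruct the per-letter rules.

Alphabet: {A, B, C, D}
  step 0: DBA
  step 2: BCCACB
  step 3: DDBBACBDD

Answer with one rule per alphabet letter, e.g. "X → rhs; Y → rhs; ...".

A->AC, B->DD, C->B, D->C

  step 2 ⇒ step 3: BCCACB ⇒ DD·B·B·AC·B·DD
    A ↦ AC
    B ↦ DD
    C ↦ B
    D ↦ C  (constrained at step 0)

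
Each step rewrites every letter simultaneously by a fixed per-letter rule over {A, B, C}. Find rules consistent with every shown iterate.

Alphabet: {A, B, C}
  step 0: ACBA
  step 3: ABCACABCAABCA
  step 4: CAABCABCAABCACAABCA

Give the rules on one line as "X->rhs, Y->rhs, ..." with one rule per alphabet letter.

  step 3 ⇒ step 4: ABCACABCAABCA ⇒ CA·A·B·CA·B·CA·A·B·CA·CA·A·B·CA
    A ↦ CA
    B ↦ A
    C ↦ B

A->CA, B->A, C->B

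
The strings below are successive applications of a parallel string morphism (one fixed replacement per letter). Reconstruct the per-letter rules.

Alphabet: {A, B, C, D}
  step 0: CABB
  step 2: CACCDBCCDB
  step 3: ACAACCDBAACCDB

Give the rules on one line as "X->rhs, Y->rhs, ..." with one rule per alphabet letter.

A->C, B->DB, C->A, D->CC

  step 2 ⇒ step 3: CACCDBCCDB ⇒ A·C·A·A·CC·DB·A·A·CC·DB
    A ↦ C
    B ↦ DB
    C ↦ A
    D ↦ CC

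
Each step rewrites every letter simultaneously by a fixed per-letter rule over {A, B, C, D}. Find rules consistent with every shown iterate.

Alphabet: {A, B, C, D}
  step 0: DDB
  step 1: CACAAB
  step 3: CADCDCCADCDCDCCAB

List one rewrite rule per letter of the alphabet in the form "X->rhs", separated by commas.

  step 0 ⇒ step 1: DDB ⇒ CA·CA·AB
    B ↦ AB
    D ↦ CA
    A ↦ C  (constrained at step 1)
    C ↦ DC  (constrained at step 1)

A->C, B->AB, C->DC, D->CA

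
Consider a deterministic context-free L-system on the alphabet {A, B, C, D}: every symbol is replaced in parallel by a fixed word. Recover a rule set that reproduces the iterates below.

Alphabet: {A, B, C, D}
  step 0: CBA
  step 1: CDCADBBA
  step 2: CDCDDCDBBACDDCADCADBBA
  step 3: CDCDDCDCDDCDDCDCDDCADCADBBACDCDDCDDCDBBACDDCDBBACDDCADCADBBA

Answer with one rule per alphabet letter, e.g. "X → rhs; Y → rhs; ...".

  step 2 ⇒ step 3: CDCDDCDBBACDDCADCADBBA ⇒ CD·CDD·CD·CDD·CDD·CD·CDD·CAD·CAD·BBA·CD·CDD·CDD·CD·BBA·CDD·CD·BBA·CDD·CAD·CAD·BBA
    A ↦ BBA
    B ↦ CAD
    C ↦ CD
    D ↦ CDD

A->BBA, B->CAD, C->CD, D->CDD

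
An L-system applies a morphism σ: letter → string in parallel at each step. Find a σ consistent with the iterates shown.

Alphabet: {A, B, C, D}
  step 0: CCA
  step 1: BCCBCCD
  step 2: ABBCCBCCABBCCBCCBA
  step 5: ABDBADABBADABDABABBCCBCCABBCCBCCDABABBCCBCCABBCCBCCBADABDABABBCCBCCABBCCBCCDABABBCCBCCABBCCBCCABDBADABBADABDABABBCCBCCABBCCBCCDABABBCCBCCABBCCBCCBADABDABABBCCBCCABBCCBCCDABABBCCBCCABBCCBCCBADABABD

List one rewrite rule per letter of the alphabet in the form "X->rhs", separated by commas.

  step 1 ⇒ step 2: BCCBCCD ⇒ AB·BCC·BCC·AB·BCC·BCC·BA
    B ↦ AB
    C ↦ BCC
    D ↦ BA
  step 0 ⇒ step 1: CCA ⇒ BCC·BCC·D
    A ↦ D

A->D, B->AB, C->BCC, D->BA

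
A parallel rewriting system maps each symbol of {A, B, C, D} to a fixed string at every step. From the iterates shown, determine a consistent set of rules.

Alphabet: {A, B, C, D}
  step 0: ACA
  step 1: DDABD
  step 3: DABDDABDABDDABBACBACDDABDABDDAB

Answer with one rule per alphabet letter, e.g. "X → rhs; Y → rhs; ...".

  step 0 ⇒ step 1: ACA ⇒ D·DAB·D
    A ↦ D
    C ↦ DAB
    B ↦ DAB  (constrained at step 1)
    D ↦ BAC  (constrained at step 1)

A->D, B->DAB, C->DAB, D->BAC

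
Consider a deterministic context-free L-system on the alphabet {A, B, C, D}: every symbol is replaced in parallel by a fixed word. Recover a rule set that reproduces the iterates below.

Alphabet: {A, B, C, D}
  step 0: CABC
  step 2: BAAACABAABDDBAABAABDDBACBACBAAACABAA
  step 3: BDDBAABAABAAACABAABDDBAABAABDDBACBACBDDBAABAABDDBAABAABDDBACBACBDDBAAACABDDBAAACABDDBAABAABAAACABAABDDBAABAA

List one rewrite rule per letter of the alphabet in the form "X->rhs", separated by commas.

  step 2 ⇒ step 3: BAAACABAABDDBAABAABDDBACBACBAAACABAA ⇒ BDD·BAA·BAA·BAA·ACA·BAA·BDD·BAA·BAA·BDD·BAC·BAC·BDD·BAA·BAA·BDD·BAA·BAA·BDD·BAC·BAC·BDD·BAA·ACA·BDD·BAA·ACA·BDD·BAA·BAA·BAA·ACA·BAA·BDD·BAA·BAA
    A ↦ BAA
    B ↦ BDD
    C ↦ ACA
    D ↦ BAC

A->BAA, B->BDD, C->ACA, D->BAC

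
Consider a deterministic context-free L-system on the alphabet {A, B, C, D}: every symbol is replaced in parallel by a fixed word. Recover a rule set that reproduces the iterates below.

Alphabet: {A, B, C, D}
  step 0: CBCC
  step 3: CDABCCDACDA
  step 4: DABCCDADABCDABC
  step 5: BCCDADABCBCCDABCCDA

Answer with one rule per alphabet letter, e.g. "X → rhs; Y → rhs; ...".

A->C, B->C, C->DA, D->B

  step 4 ⇒ step 5: DABCCDADABCDABC ⇒ B·C·C·DA·DA·B·C·B·C·C·DA·B·C·C·DA
    A ↦ C
    B ↦ C
    C ↦ DA
    D ↦ B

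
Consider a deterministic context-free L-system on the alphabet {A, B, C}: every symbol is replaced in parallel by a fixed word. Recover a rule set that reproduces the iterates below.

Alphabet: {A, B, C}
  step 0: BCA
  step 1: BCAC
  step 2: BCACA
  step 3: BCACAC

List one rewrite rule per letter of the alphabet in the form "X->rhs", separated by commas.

A->C, B->BC, C->A

  step 2 ⇒ step 3: BCACA ⇒ BC·A·C·A·C
    A ↦ C
    B ↦ BC
    C ↦ A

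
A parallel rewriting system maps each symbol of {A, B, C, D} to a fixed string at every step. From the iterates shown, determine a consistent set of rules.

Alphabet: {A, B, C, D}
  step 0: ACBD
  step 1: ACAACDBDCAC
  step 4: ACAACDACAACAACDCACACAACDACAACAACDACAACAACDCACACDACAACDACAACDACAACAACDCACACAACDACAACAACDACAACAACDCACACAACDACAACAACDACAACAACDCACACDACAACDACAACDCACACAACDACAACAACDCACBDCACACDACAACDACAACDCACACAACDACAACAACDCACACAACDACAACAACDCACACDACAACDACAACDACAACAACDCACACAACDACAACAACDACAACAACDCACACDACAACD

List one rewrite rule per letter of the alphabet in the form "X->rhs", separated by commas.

A->ACA, B->BD, C->ACD, D->CAC

  step 0 ⇒ step 1: ACBD ⇒ ACA·ACD·BD·CAC
    A ↦ ACA
    B ↦ BD
    C ↦ ACD
    D ↦ CAC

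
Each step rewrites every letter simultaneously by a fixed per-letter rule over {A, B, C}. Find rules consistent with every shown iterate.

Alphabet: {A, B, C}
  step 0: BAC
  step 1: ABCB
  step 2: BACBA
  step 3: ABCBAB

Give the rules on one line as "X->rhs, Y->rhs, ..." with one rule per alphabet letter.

A->B, B->A, C->CB

  step 2 ⇒ step 3: BACBA ⇒ A·B·CB·A·B
    A ↦ B
    B ↦ A
    C ↦ CB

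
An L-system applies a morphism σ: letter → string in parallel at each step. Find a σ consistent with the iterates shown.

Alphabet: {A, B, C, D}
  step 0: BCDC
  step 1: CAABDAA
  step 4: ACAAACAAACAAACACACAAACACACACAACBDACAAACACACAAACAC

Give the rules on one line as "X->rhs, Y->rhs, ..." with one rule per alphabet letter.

A->AC, B->C, C->AA, D->BD

  step 0 ⇒ step 1: BCDC ⇒ C·AA·BD·AA
    B ↦ C
    C ↦ AA
    D ↦ BD
    A ↦ AC  (constrained at step 1)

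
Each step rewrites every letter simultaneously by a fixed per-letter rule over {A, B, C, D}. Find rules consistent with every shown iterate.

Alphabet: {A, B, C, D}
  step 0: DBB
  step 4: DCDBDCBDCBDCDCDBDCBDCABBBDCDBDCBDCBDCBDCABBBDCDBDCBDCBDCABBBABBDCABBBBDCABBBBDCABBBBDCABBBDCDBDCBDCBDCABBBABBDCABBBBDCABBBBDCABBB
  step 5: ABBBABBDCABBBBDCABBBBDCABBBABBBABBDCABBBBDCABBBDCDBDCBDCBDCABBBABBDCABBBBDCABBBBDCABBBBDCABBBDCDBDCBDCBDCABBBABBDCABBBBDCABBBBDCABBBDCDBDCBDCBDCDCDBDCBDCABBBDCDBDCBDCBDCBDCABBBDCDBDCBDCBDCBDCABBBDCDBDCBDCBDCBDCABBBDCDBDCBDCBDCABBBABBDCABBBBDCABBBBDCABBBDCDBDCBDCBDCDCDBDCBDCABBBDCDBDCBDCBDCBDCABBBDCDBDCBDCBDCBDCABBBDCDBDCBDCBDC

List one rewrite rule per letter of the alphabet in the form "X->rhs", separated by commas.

A->DCD, B->BDC, C->BB, D->AB

  step 4 ⇒ step 5: DCDBDCBDCBDCDCDBDCBDCABBBDCDBDCBDCBDCBDCABBBDCDBDCBDCBDCABBBABBDCABBBBDCABBBBDCABBBBDCABBBDCDBDCBDCBDCABBBABBDCABBBBDCABBBBDCABBB ⇒ AB·BB·AB·BDC·AB·BB·BDC·AB·BB·BDC·AB·BB·AB·BB·AB·BDC·AB·BB·BDC·AB·BB·DCD·BDC·BDC·BDC·AB·BB·AB·BDC·AB·BB·BDC·AB·BB·BDC·AB·BB·BDC·AB·BB·DCD·BDC·BDC·BDC·AB·BB·AB·BDC·AB·BB·BDC·AB·BB·BDC·AB·BB·DCD·BDC·BDC·BDC·DCD·BDC·BDC·AB·BB·DCD·BDC·BDC·BDC·BDC·AB·BB·DCD·BDC·BDC·BDC·BDC·AB·BB·DCD·BDC·BDC·BDC·BDC·AB·BB·DCD·BDC·BDC·BDC·AB·BB·AB·BDC·AB·BB·BDC·AB·BB·BDC·AB·BB·DCD·BDC·BDC·BDC·DCD·BDC·BDC·AB·BB·DCD·BDC·BDC·BDC·BDC·AB·BB·DCD·BDC·BDC·BDC·BDC·AB·BB·DCD·BDC·BDC·BDC
    A ↦ DCD
    B ↦ BDC
    C ↦ BB
    D ↦ AB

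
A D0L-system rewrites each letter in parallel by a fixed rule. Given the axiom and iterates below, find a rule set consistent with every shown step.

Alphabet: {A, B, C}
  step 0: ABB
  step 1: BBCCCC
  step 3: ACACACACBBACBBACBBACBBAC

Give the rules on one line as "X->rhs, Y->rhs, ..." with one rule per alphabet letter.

A->BB, B->CC, C->AC

  step 0 ⇒ step 1: ABB ⇒ BB·CC·CC
    A ↦ BB
    B ↦ CC
    C ↦ AC  (constrained at step 1)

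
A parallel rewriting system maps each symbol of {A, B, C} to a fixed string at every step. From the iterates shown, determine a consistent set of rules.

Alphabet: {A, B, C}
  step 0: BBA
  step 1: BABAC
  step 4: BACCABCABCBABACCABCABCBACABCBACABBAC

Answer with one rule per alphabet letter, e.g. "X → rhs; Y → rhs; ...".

  step 0 ⇒ step 1: BBA ⇒ BA·BA·C
    A ↦ C
    B ↦ BA
    C ↦ CAB  (constrained at step 1)

A->C, B->BA, C->CAB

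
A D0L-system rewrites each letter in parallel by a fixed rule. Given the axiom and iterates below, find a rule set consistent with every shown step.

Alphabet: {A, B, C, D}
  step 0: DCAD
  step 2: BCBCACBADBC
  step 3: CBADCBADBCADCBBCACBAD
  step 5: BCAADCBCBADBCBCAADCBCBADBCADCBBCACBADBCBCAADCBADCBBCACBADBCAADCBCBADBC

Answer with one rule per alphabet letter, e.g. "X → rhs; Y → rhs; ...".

A->BC, B->CB, C->AD, D->A

  step 2 ⇒ step 3: BCBCACBADBC ⇒ CB·AD·CB·AD·BC·AD·CB·BC·A·CB·AD
    A ↦ BC
    B ↦ CB
    C ↦ AD
    D ↦ A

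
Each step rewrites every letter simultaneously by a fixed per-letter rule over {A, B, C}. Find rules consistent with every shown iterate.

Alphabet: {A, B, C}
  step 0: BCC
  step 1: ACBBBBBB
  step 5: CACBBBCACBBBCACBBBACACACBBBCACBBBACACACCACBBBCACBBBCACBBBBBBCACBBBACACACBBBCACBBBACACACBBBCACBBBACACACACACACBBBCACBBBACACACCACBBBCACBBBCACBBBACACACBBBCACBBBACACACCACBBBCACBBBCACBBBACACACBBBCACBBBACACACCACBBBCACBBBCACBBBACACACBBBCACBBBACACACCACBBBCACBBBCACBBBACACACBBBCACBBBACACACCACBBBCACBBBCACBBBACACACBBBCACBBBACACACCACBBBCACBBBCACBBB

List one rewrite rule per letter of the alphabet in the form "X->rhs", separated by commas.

  step 0 ⇒ step 1: BCC ⇒ AC·BBB·BBB
    B ↦ AC
    C ↦ BBB
    A ↦ CAC  (constrained at step 1)

A->CAC, B->AC, C->BBB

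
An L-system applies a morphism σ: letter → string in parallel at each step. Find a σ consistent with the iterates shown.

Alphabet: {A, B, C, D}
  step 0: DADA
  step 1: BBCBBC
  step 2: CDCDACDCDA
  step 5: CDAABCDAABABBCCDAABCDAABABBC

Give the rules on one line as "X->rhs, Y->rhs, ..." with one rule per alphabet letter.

A->BC, B->CD, C->A, D->B

  step 1 ⇒ step 2: BBCBBC ⇒ CD·CD·A·CD·CD·A
    B ↦ CD
    C ↦ A
  step 0 ⇒ step 1: DADA ⇒ B·BC·B·BC
    A ↦ BC
  step 0 ⇒ step 1: DADA ⇒ B·BC·B·BC
    D ↦ B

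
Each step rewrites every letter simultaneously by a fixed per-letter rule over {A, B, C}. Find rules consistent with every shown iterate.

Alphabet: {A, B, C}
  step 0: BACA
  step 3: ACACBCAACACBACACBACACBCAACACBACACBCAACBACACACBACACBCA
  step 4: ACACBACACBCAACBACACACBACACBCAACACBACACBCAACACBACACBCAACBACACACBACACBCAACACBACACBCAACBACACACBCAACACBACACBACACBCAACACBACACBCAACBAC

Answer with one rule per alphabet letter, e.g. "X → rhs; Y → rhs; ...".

A->AC, B->CA, C->ACB

  step 3 ⇒ step 4: ACACBCAACACBACACBACACBCAACACBACACBCAACBACACACBACACBCA ⇒ AC·ACB·AC·ACB·CA·ACB·AC·AC·ACB·AC·ACB·CA·AC·ACB·AC·ACB·CA·AC·ACB·AC·ACB·CA·ACB·AC·AC·ACB·AC·ACB·CA·AC·ACB·AC·ACB·CA·ACB·AC·AC·ACB·CA·AC·ACB·AC·ACB·AC·ACB·CA·AC·ACB·AC·ACB·CA·ACB·AC
    A ↦ AC
    B ↦ CA
    C ↦ ACB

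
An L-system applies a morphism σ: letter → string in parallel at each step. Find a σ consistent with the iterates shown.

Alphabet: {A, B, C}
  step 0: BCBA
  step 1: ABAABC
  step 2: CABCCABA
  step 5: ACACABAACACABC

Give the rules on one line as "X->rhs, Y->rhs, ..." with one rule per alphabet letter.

  step 1 ⇒ step 2: ABAABC ⇒ C·AB·C·C·AB·A
    A ↦ C
    B ↦ AB
    C ↦ A

A->C, B->AB, C->A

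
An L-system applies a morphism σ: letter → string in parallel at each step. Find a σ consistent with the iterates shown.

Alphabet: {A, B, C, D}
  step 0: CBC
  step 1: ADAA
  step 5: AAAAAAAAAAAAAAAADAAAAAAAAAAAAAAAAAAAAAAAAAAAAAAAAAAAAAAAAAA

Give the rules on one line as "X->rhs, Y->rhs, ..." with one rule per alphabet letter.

A->AA, B->DA, C->A, D->BC

  step 0 ⇒ step 1: CBC ⇒ A·DA·A
    B ↦ DA
    C ↦ A
    A ↦ AA  (constrained at step 1)
    D ↦ BC  (constrained at step 1)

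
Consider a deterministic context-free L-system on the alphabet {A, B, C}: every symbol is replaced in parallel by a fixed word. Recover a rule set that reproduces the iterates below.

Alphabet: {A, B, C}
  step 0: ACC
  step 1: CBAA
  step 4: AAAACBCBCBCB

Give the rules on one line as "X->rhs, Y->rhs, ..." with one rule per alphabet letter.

A->CB, B->A, C->A

  step 0 ⇒ step 1: ACC ⇒ CB·A·A
    A ↦ CB
    C ↦ A
    B ↦ A  (constrained at step 1)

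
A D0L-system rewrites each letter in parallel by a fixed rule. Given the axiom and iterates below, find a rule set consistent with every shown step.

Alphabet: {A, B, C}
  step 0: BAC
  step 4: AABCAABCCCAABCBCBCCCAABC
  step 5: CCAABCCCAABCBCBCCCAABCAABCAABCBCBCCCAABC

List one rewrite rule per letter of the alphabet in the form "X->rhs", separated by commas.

  step 4 ⇒ step 5: AABCAABCCCAABCBCBCCCAABC ⇒ C·C·AA·BC·C·C·AA·BC·BC·BC·C·C·AA·BC·AA·BC·AA·BC·BC·BC·C·C·AA·BC
    A ↦ C
    B ↦ AA
    C ↦ BC

A->C, B->AA, C->BC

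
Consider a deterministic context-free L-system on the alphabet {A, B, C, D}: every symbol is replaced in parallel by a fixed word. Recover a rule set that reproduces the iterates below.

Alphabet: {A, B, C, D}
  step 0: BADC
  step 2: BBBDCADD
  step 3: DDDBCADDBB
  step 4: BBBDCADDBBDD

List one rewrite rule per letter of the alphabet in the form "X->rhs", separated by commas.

A->DD, B->D, C->CA, D->B

  step 3 ⇒ step 4: DDDBCADDBB ⇒ B·B·B·D·CA·DD·B·B·D·D
    A ↦ DD
    B ↦ D
    C ↦ CA
    D ↦ B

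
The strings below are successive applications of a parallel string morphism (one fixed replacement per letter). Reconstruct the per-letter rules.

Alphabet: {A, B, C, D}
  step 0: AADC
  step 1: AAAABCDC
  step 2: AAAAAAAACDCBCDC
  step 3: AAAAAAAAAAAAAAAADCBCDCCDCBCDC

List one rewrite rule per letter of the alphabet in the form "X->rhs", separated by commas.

  step 2 ⇒ step 3: AAAAAAAACDCBCDC ⇒ AA·AA·AA·AA·AA·AA·AA·AA·DC·BC·DC·C·DC·BC·DC
    A ↦ AA
    B ↦ C
    C ↦ DC
    D ↦ BC

A->AA, B->C, C->DC, D->BC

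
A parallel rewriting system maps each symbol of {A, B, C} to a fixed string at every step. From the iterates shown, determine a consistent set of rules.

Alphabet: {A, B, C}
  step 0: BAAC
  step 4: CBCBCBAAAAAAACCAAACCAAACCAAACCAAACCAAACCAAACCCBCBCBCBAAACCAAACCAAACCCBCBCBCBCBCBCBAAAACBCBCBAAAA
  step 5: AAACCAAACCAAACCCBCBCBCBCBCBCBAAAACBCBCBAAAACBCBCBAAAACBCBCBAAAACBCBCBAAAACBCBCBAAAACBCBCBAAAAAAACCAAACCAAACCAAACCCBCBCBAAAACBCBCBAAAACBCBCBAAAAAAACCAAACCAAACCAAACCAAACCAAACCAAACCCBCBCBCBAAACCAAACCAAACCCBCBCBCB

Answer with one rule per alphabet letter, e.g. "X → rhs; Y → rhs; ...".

A->CB, B->ACC, C->AA

  step 4 ⇒ step 5: CBCBCBAAAAAAACCAAACCAAACCAAACCAAACCAAACCAAACCCBCBCBCBAAACCAAACCAAACCCBCBCBCBCBCBCBAAAACBCBCBAAAA ⇒ AA·ACC·AA·ACC·AA·ACC·CB·CB·CB·CB·CB·CB·CB·AA·AA·CB·CB·CB·AA·AA·CB·CB·CB·AA·AA·CB·CB·CB·AA·AA·CB·CB·CB·AA·AA·CB·CB·CB·AA·AA·CB·CB·CB·AA·AA·AA·ACC·AA·ACC·AA·ACC·AA·ACC·CB·CB·CB·AA·AA·CB·CB·CB·AA·AA·CB·CB·CB·AA·AA·AA·ACC·AA·ACC·AA·ACC·AA·ACC·AA·ACC·AA·ACC·AA·ACC·CB·CB·CB·CB·AA·ACC·AA·ACC·AA·ACC·CB·CB·CB·CB
    A ↦ CB
    B ↦ ACC
    C ↦ AA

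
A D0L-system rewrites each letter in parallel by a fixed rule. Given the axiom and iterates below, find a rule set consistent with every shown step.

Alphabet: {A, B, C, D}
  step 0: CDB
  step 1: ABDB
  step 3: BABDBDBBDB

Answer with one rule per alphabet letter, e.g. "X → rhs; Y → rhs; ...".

  step 0 ⇒ step 1: CDB ⇒ A·B·DB
    B ↦ DB
    C ↦ A
    D ↦ B
    A ↦ DC  (constrained at step 1)

A->DC, B->DB, C->A, D->B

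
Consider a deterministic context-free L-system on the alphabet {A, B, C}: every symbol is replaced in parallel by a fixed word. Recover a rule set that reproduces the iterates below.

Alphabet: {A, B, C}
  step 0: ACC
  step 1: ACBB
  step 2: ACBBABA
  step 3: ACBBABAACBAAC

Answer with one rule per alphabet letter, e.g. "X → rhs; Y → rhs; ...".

  step 2 ⇒ step 3: ACBBABA ⇒ AC·B·BA·BA·AC·BA·AC
    A ↦ AC
    B ↦ BA
    C ↦ B

A->AC, B->BA, C->B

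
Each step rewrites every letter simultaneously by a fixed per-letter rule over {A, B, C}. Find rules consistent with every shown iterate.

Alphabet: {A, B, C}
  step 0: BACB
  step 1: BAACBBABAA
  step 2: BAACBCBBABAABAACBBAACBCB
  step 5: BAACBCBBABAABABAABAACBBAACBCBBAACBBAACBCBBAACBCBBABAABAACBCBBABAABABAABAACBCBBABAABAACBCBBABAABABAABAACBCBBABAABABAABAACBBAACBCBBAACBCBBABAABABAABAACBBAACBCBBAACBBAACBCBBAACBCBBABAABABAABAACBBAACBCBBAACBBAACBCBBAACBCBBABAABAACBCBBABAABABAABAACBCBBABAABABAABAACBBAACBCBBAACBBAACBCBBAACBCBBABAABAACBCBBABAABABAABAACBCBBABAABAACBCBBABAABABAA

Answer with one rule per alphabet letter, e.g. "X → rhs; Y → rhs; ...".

A->CB, B->BAA, C->BA

  step 1 ⇒ step 2: BAACBBABAA ⇒ BAA·CB·CB·BA·BAA·BAA·CB·BAA·CB·CB
    A ↦ CB
    B ↦ BAA
    C ↦ BA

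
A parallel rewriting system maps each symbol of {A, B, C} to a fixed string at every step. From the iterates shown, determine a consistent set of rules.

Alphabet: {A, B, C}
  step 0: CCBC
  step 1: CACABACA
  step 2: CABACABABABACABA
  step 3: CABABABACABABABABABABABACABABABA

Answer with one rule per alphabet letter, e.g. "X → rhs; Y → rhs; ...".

A->BA, B->BA, C->CA

  step 2 ⇒ step 3: CABACABABABACABA ⇒ CA·BA·BA·BA·CA·BA·BA·BA·BA·BA·BA·BA·CA·BA·BA·BA
    A ↦ BA
    B ↦ BA
    C ↦ CA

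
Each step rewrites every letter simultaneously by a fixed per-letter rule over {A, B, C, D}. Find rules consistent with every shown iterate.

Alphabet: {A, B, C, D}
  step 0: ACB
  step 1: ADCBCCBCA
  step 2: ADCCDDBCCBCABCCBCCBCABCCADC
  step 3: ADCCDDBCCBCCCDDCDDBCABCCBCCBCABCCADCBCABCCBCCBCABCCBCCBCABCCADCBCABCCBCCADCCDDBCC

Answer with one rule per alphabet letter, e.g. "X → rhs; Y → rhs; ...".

  step 2 ⇒ step 3: ADCCDDBCCBCABCCBCCBCABCCADC ⇒ ADC·CDD·BCC·BCC·CDD·CDD·BCA·BCC·BCC·BCA·BCC·ADC·BCA·BCC·BCC·BCA·BCC·BCC·BCA·BCC·ADC·BCA·BCC·BCC·ADC·CDD·BCC
    A ↦ ADC
    B ↦ BCA
    C ↦ BCC
    D ↦ CDD

A->ADC, B->BCA, C->BCC, D->CDD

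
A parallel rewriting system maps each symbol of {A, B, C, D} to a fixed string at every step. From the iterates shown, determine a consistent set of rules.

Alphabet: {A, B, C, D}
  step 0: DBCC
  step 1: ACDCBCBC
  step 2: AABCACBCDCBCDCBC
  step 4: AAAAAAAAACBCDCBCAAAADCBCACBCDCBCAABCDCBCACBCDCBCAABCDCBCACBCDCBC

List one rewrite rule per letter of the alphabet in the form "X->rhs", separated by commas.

A->AA, B->DC, C->BC, D->AC

  step 1 ⇒ step 2: ACDCBCBC ⇒ AA·BC·AC·BC·DC·BC·DC·BC
    A ↦ AA
    B ↦ DC
    C ↦ BC
    D ↦ AC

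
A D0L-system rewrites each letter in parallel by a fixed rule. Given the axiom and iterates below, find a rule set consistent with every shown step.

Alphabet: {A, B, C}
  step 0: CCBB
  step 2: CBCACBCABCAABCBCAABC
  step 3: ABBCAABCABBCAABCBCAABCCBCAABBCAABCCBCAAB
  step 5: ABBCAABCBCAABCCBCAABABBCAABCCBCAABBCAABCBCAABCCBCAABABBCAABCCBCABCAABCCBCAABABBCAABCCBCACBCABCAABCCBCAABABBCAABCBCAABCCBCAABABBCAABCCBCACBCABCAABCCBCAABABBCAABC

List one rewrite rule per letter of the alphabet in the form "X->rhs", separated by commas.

A->C, B->BCA, C->AB

  step 2 ⇒ step 3: CBCACBCABCAABCBCAABC ⇒ AB·BCA·AB·C·AB·BCA·AB·C·BCA·AB·C·C·BCA·AB·BCA·AB·C·C·BCA·AB
    A ↦ C
    B ↦ BCA
    C ↦ AB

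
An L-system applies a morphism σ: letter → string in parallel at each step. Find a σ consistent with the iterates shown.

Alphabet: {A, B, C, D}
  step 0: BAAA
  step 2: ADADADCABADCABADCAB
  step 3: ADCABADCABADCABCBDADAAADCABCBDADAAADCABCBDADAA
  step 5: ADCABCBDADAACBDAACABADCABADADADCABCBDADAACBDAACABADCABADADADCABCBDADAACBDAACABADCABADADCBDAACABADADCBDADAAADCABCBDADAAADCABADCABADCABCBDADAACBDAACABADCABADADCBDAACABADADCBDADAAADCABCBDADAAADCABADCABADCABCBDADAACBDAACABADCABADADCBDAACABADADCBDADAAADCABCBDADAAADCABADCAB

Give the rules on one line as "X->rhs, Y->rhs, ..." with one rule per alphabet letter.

  step 2 ⇒ step 3: ADADADCABADCABADCAB ⇒ AD·CAB·AD·CAB·AD·CAB·CBD·AD·AA·AD·CAB·CBD·AD·AA·AD·CAB·CBD·AD·AA
    A ↦ AD
    B ↦ AA
    C ↦ CBD
    D ↦ CAB

A->AD, B->AA, C->CBD, D->CAB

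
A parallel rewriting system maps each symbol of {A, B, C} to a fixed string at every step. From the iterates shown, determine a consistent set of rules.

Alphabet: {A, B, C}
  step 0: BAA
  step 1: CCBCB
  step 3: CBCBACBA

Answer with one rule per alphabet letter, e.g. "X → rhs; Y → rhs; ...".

  step 0 ⇒ step 1: BAA ⇒ C·CB·CB
    A ↦ CB
    B ↦ C
    C ↦ A  (constrained at step 1)

A->CB, B->C, C->A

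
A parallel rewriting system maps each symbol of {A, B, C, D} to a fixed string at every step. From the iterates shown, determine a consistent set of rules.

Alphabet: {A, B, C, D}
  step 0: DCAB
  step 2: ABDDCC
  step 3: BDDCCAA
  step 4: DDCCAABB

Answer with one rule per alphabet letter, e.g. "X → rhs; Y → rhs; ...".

A->B, B->DD, C->A, D->C

  step 3 ⇒ step 4: BDDCCAA ⇒ DD·C·C·A·A·B·B
    A ↦ B
    B ↦ DD
    C ↦ A
    D ↦ C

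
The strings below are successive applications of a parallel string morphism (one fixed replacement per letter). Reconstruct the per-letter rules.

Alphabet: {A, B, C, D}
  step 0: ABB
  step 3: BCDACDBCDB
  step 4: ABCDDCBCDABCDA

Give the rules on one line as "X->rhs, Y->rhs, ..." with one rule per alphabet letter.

  step 3 ⇒ step 4: BCDACDBCDB ⇒ A·B·CD·DC·B·CD·A·B·CD·A
    A ↦ DC
    B ↦ A
    C ↦ B
    D ↦ CD

A->DC, B->A, C->B, D->CD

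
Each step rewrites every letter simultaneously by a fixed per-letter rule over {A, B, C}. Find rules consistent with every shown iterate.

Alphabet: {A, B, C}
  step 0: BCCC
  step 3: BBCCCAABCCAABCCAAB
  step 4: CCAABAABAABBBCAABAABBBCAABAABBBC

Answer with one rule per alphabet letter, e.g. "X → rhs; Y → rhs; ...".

A->B, B->C, C->AAB

  step 3 ⇒ step 4: BBCCCAABCCAABCCAAB ⇒ C·C·AAB·AAB·AAB·B·B·C·AAB·AAB·B·B·C·AAB·AAB·B·B·C
    A ↦ B
    B ↦ C
    C ↦ AAB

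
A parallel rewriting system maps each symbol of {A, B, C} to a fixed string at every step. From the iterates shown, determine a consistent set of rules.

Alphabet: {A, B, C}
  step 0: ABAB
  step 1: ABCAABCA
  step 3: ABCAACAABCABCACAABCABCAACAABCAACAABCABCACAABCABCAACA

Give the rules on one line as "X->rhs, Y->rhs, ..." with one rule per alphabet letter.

A->ABC, B->A, C->ACA

  step 0 ⇒ step 1: ABAB ⇒ ABC·A·ABC·A
    A ↦ ABC
    B ↦ A
    C ↦ ACA  (constrained at step 1)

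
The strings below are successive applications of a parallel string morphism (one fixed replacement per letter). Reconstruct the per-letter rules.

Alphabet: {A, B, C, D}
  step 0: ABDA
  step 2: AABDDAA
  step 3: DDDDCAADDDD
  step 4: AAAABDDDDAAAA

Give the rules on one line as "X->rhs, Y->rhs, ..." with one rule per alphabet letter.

  step 3 ⇒ step 4: DDDDCAADDDD ⇒ A·A·A·A·B·DD·DD·A·A·A·A
    A ↦ DD
    C ↦ B
    D ↦ A
  step 2 ⇒ step 3: AABDDAA ⇒ DD·DD·C·A·A·DD·DD
    B ↦ C

A->DD, B->C, C->B, D->A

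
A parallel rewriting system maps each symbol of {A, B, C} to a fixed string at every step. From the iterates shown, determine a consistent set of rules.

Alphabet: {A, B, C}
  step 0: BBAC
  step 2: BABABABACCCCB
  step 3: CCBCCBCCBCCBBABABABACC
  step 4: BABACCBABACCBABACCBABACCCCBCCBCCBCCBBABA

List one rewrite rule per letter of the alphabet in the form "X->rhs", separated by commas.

  step 3 ⇒ step 4: CCBCCBCCBCCBBABABABACC ⇒ BA·BA·CC·BA·BA·CC·BA·BA·CC·BA·BA·CC·CC·B·CC·B·CC·B·CC·B·BA·BA
    A ↦ B
    B ↦ CC
    C ↦ BA

A->B, B->CC, C->BA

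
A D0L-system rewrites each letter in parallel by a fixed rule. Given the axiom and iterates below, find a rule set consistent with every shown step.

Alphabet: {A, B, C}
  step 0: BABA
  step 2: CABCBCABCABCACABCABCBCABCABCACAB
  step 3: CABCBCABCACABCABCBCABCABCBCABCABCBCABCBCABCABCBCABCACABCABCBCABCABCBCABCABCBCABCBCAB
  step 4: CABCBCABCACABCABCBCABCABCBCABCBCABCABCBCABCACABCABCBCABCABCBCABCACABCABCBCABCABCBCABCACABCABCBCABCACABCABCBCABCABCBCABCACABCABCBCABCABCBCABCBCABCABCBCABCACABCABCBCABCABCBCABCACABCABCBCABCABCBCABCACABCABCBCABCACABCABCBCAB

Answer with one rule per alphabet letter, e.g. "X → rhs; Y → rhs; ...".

A->BCB, B->CAB, C->CA

  step 3 ⇒ step 4: CABCBCABCACABCABCBCABCABCBCABCABCBCABCBCABCABCBCABCACABCABCBCABCABCBCABCABCBCABCBCAB ⇒ CA·BCB·CAB·CA·CAB·CA·BCB·CAB·CA·BCB·CA·BCB·CAB·CA·BCB·CAB·CA·CAB·CA·BCB·CAB·CA·BCB·CAB·CA·CAB·CA·BCB·CAB·CA·BCB·CAB·CA·CAB·CA·BCB·CAB·CA·CAB·CA·BCB·CAB·CA·BCB·CAB·CA·CAB·CA·BCB·CAB·CA·BCB·CA·BCB·CAB·CA·BCB·CAB·CA·CAB·CA·BCB·CAB·CA·BCB·CAB·CA·CAB·CA·BCB·CAB·CA·BCB·CAB·CA·CAB·CA·BCB·CAB·CA·CAB·CA·BCB·CAB
    A ↦ BCB
    B ↦ CAB
    C ↦ CA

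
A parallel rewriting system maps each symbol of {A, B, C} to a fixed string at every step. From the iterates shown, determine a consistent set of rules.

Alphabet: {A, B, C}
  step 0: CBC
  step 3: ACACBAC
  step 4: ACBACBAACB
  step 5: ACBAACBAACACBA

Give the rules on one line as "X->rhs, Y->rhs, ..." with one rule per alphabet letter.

A->AC, B->A, C->B

  step 4 ⇒ step 5: ACBACBAACB ⇒ AC·B·A·AC·B·A·AC·AC·B·A
    A ↦ AC
    B ↦ A
    C ↦ B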